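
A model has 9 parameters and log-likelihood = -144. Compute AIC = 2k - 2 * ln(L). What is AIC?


Compute:
2k = 2*9 = 18.
-2*loglik = -2*(-144) = 288.
AIC = 18 + 288 = 306.

306


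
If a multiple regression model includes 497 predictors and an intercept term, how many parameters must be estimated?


Including the intercept, the model has 497 predictor coefficients + 1 intercept.
Total = 498.

498


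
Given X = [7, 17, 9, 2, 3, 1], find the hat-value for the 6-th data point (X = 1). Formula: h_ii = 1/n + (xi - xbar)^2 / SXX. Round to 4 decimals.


Compute xbar = 6.5000 with n = 6 observations.
SXX = 179.5000.
Leverage = 1/6 + (1 - 6.5000)^2/179.5000 = 0.3352.

0.3352


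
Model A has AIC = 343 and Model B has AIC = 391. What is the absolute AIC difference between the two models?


Absolute difference = |343 - 391| = 48.
The model with lower AIC (A) is preferred.

48


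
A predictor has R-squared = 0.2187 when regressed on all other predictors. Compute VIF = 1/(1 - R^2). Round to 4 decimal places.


VIF = 1 / (1 - 0.2187).
= 1 / 0.7813 = 1.2799.

1.2799


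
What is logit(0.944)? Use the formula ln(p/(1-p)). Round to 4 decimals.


Compute the odds: 0.944/0.056 = 16.8571.
Take the natural log: ln(16.8571) = 2.8248.

2.8248


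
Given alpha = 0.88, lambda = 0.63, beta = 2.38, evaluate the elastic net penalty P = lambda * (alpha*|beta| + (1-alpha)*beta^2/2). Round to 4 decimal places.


alpha * |beta| = 0.88 * 2.38 = 2.0944.
(1-alpha) * beta^2/2 = 0.12 * 5.6644/2 = 0.3399.
Total = 0.63 * (2.0944 + 0.3399) = 1.5336.

1.5336


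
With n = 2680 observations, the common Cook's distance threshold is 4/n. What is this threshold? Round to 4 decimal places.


The threshold is 4/n.
4/2680 = 0.0015.

0.0015


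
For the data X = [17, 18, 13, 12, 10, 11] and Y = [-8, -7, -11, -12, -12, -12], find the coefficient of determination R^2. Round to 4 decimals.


The fitted line is Y = -19.4174 + 0.6729*X.
SSres = 1.1090, SStot = 25.3333.
R^2 = 1 - SSres/SStot = 0.9562.

0.9562


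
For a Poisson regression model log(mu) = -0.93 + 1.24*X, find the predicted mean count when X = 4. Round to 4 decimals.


Compute eta = -0.93 + 1.24 * 4 = 4.0300.
Apply inverse link: mu = e^4.0300 = 56.2609.

56.2609


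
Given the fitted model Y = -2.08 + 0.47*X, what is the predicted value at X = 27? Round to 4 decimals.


Substitute X = 27 into the equation:
Y = -2.08 + 0.47 * 27 = -2.08 + 12.6900 = 10.6100.

10.6100


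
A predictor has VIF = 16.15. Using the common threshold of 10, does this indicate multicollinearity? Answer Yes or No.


Check: VIF = 16.15 vs threshold = 10.
Since 16.15 >= 10, the answer is Yes.

Yes


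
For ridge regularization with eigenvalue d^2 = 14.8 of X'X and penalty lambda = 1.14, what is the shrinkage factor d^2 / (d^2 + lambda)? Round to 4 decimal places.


d^2 + lambda = 14.8 + 1.14 = 15.9400.
Shrinkage factor = 14.8/15.9400 = 0.9285.

0.9285


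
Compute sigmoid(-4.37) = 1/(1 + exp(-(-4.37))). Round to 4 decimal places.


First, exp(4.3700) = 79.0436.
Then sigma(z) = 1/(1 + 79.0436) = 0.0125.

0.0125


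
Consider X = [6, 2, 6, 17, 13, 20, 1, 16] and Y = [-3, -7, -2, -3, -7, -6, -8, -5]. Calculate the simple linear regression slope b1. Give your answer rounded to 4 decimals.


The sample means are xbar = 10.1250 and ybar = -5.1250.
Compute S_xx = 370.8750 and S_xy = 21.1250.
Slope b1 = S_xy / S_xx = 21.1250 / 370.8750 = 0.0570.

0.0570


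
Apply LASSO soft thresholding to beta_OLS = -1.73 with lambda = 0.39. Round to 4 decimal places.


|beta_OLS| = 1.73.
lambda = 0.39.
Since |beta| > lambda, coefficient = sign(beta)*(|beta| - lambda) = -1.3400.
Result = -1.3400.

-1.3400


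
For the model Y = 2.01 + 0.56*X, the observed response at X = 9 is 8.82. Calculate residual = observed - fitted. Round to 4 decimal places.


Predicted = 2.01 + 0.56 * 9 = 7.0500.
Residual = 8.82 - 7.0500 = 1.7700.

1.7700


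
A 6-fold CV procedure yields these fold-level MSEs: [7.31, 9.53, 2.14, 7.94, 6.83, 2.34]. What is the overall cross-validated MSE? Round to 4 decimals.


Add all fold MSEs: 36.0900.
Divide by k = 6: 36.0900/6 = 6.0150.

6.0150


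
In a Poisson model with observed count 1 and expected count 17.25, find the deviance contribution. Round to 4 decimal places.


y/mu = 1/17.25 = 0.057971 (approx.), and ln(1/17.25) = -2.847812.
y * ln(y/mu) = 1 * -2.847812 = -2.847812.
y - mu = -16.25.
D = 2 * (-2.847812 - -16.25) = 26.804376, which rounds to 26.8044.

26.8044


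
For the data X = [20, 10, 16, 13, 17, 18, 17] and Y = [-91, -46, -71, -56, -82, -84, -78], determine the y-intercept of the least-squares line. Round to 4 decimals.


First find the slope: b1 = -4.7949.
Means: xbar = 15.8571, ybar = -72.5714.
b0 = ybar - b1 * xbar = -72.5714 - -4.7949 * 15.8571 = 3.4615.

3.4615


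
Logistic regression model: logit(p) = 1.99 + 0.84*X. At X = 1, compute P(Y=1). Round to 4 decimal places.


z = 1.99 + 0.84 * 1 = 2.8300.
Sigmoid: P = 1 / (1 + exp(-2.8300)) = 0.9443.

0.9443


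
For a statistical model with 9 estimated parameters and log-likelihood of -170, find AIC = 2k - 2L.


AIC = 2*9 - 2*(-170).
= 18 + 340 = 358.

358


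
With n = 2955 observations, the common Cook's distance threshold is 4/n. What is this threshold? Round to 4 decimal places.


The threshold is 4/n.
4/2955 = 0.0014.

0.0014


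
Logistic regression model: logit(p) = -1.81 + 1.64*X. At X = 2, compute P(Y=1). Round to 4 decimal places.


Compute z = -1.81 + (1.64)(2) = 1.4700.
exp(-z) = 0.2299.
P = 1/(1 + 0.2299) = 0.8131.

0.8131


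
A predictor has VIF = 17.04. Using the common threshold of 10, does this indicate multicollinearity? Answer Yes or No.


The threshold is 10.
VIF = 17.04 is >= 10.
Multicollinearity indication: Yes.

Yes


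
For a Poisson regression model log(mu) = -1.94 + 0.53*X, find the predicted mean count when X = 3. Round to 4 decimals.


Linear predictor: eta = -1.94 + (0.53)(3) = -0.3500.
Expected count: mu = exp(-0.3500) = 0.7047.

0.7047


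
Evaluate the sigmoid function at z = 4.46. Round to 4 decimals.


exp(-4.4600) = 0.0116.
1 + exp(-z) = 1.0116.
sigmoid = 1/1.0116 = 0.9886.

0.9886


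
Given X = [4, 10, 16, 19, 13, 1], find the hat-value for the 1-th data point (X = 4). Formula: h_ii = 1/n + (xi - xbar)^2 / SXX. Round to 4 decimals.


Mean of X: xbar = 10.5000.
SXX = 241.5000.
For X = 4: h = 1/6 + (4 - 10.5000)^2/241.5000 = 0.3416.

0.3416


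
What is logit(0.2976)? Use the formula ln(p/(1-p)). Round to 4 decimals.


1 - p = 0.7024.
p/(1-p) = 0.4237.
logit = ln(0.4237) = -0.8588.

-0.8588


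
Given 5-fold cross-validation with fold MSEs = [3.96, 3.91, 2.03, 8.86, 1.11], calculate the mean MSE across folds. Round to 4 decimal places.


Sum of fold MSEs = 19.8700.
Average = 19.8700 / 5 = 3.9740.

3.9740


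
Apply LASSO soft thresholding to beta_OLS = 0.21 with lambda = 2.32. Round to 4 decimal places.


Absolute value: |0.21| = 0.21.
Compare to lambda = 2.32.
Since |beta| <= lambda, the coefficient is set to 0.

0.0000


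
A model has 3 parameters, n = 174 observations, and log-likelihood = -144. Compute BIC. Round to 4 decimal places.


k * ln(n) = 3 * ln(174) = 3 * 5.159055 = 15.477165.
-2 * loglik = -2 * (-144) = 288.
BIC = 15.477165 + 288 = 303.477165, which rounds to 303.4772.

303.4772


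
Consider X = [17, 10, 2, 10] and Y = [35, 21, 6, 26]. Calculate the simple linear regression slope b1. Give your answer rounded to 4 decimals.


First compute the means: xbar = 9.7500, ybar = 22.0000.
Then S_xx = sum((xi - xbar)^2) = 112.7500.
S_xy = sum((xi - xbar)(yi - ybar)) = 219.0000.
b1 = S_xy / S_xx = 219.0000 / 112.7500 = 1.9424.

1.9424


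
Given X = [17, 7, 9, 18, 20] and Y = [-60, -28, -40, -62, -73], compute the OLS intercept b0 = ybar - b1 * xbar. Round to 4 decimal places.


Compute b1 = -3.0964 from the OLS formula.
With xbar = 14.2000 and ybar = -52.6000, the intercept is:
b0 = -52.6000 - -3.0964 * 14.2000 = -8.6306.

-8.6306


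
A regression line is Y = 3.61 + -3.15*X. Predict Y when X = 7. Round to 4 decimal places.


Substitute X = 7 into the equation:
Y = 3.61 + -3.15 * 7 = 3.61 + -22.0500 = -18.4400.

-18.4400


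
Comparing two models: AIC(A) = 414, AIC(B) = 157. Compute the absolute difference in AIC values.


Absolute difference = |414 - 157| = 257.
The model with lower AIC (B) is preferred.

257


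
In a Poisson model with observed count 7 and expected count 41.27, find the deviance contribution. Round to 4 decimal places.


y/mu = 7/41.27 = 0.169615 (approx.), and ln(7/41.27) = -1.774226.
y * ln(y/mu) = 7 * -1.774226 = -12.419582.
y - mu = -34.27.
D = 2 * (-12.419582 - -34.27) = 43.700836, which rounds to 43.7008.

43.7008


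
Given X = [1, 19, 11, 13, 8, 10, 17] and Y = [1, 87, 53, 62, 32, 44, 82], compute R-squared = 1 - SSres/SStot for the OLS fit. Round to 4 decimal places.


After computing the OLS fit (b0=-4.4190, b1=4.9612):
SSres = 36.5355, SStot = 5289.7143.
R^2 = 1 - 36.5355/5289.7143 = 0.9931.

0.9931


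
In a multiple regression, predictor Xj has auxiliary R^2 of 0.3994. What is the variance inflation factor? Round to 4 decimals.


Denominator: 1 - 0.3994 = 0.6006.
VIF = 1 / 0.6006 = 1.6650.

1.6650


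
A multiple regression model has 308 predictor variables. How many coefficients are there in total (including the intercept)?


Each predictor gets one coefficient, plus one intercept.
Total parameters = 308 + 1 = 309.

309


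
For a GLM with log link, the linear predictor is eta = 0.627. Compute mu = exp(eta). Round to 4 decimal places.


mu = exp(eta) = exp(0.627).
= 1.8720.

1.8720


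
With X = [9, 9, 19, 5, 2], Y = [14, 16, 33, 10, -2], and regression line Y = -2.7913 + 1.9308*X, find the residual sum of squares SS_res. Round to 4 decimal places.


For each point, residual = actual - predicted.
Residuals: [-0.5859, 1.4141, -0.8939, 3.1373, -3.0703].
Sum of squared residuals = 22.4114.

22.4114


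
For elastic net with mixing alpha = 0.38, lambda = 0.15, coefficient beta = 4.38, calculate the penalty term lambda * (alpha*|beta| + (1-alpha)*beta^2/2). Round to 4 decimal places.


L1 component = 0.38 * |4.38| = 1.6644.
L2 component = 0.62 * 4.38^2 / 2 = 5.9472.
Penalty = 0.15 * (1.6644 + 5.9472) = 0.15 * 7.6116 = 1.1417.

1.1417


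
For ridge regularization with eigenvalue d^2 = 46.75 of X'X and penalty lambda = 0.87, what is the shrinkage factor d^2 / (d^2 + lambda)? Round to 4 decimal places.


d^2 + lambda = 46.75 + 0.87 = 47.6200.
Shrinkage factor = 46.75/47.6200 = 0.9817.

0.9817


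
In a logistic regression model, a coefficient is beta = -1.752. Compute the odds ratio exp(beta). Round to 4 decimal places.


Odds ratio = exp(beta) = exp(-1.752).
= 0.1734.

0.1734


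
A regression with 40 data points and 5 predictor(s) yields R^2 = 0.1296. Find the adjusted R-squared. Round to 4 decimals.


Adjusted R^2 = 1 - (1 - R^2) * (n-1)/(n-p-1).
(1 - R^2) = 0.8704.
(n-1)/(n-p-1) = 39/34.
(1 - R^2) * (n-1) = 0.8704 * 39 = 33.9456.
Divide by (n-p-1): 33.9456 / 34 = 0.9984.
Adj R^2 = 1 - 0.9984 = 0.0016.

0.0016


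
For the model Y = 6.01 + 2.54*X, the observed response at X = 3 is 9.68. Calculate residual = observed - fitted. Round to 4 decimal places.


Predicted = 6.01 + 2.54 * 3 = 13.6300.
Residual = 9.68 - 13.6300 = -3.9500.

-3.9500


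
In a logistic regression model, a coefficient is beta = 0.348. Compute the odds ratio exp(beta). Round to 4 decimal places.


Odds ratio = exp(beta) = exp(0.348).
= 1.4162.

1.4162


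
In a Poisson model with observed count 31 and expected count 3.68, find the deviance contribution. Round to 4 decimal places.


Compute y*ln(y/mu) = 31*ln(31/3.68) = 31*2.131074 = 66.063294.
y - mu = 27.32.
D = 2*(66.063294 - (27.32)) = 77.486588, which rounds to 77.4866.

77.4866


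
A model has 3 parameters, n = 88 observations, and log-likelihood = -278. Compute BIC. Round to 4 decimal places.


Compute k*ln(n) = 3*ln(88) = 3*4.477337 = 13.432011.
Then -2*loglik = 556.
BIC = 13.432011 + 556 = 569.432011, which rounds to 569.4320.

569.4320


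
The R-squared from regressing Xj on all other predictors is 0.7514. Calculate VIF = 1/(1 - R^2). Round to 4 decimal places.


Using VIF = 1/(1 - R^2_j):
1 - 0.7514 = 0.2486.
VIF = 4.0225.

4.0225


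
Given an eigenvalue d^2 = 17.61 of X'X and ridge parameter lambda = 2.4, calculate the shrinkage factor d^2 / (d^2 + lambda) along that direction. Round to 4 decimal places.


Denominator = d^2 + lambda = 17.61 + 2.4 = 20.0100.
Shrinkage = 17.61 / 20.0100 = 0.8801.

0.8801


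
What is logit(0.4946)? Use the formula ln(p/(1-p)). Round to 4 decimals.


1 - p = 0.5054.
p/(1-p) = 0.9786.
logit = ln(0.9786) = -0.0216.

-0.0216


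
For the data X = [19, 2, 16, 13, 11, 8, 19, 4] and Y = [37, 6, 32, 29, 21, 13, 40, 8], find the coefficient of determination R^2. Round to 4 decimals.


The fitted line is Y = 0.0935 + 2.0136*X.
SSres = 27.4456, SStot = 1219.5000.
R^2 = 1 - SSres/SStot = 0.9775.

0.9775


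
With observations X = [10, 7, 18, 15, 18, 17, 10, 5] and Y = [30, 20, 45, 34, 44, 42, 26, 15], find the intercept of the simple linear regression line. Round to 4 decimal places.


Compute b1 = 2.1559 from the OLS formula.
With xbar = 12.5000 and ybar = 32.0000, the intercept is:
b0 = 32.0000 - 2.1559 * 12.5000 = 5.0511.

5.0511


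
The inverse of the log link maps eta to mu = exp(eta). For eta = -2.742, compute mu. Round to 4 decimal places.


mu = exp(eta) = exp(-2.742).
= 0.0644.

0.0644


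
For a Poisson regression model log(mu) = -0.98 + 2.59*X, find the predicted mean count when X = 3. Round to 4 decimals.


Compute eta = -0.98 + 2.59 * 3 = 6.7900.
Apply inverse link: mu = e^6.7900 = 888.9136.

888.9136


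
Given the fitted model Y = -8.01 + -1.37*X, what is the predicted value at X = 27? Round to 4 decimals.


Substitute X = 27 into the equation:
Y = -8.01 + -1.37 * 27 = -8.01 + -36.9900 = -45.0000.

-45.0000


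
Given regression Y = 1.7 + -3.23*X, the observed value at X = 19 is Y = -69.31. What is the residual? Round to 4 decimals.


Compute yhat = 1.7 + (-3.23)(19) = -59.6700.
Residual = actual - predicted = -69.31 - -59.6700 = -9.6400.

-9.6400


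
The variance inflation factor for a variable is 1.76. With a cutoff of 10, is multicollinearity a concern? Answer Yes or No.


The threshold is 10.
VIF = 1.76 is < 10.
Multicollinearity indication: No.

No


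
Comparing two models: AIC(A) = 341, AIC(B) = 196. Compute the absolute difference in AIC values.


Compute |341 - 196| = 145.
Model B has the smaller AIC.

145


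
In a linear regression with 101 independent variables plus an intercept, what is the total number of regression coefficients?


Total coefficients = number of predictors + 1 (for the intercept).
= 101 + 1 = 102.

102


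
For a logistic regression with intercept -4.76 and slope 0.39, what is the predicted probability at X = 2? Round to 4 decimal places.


z = -4.76 + 0.39 * 2 = -3.9800.
Sigmoid: P = 1 / (1 + exp(3.9800)) = 0.0183.

0.0183


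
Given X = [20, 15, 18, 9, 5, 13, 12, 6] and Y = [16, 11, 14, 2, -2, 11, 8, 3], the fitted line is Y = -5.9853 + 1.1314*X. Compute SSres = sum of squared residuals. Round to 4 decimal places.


Compute predicted values, then residuals = yi - yhat_i.
Residuals: [-0.6427, 0.0143, -0.3799, -2.1973, -1.6717, 2.2771, 0.4085, 2.1969].
SSres = sum(residual^2) = 18.3587.

18.3587


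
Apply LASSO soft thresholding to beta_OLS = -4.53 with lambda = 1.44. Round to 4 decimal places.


|beta_OLS| = 4.53.
lambda = 1.44.
Since |beta| > lambda, coefficient = sign(beta)*(|beta| - lambda) = -3.0900.
Result = -3.0900.

-3.0900


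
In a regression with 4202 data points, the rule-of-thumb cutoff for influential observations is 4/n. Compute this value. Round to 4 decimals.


Using the rule of thumb:
Threshold = 4 / 4202 = 0.0010.

0.0010


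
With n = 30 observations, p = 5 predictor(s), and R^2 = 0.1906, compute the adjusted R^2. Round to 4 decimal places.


Plug in: Adj R^2 = 1 - (1 - 0.1906) * 29/24.
= 1 - 0.8094 * 29/24
= 1 - 23.4726 / 24
= 1 - 0.9780 = 0.0220.

0.0220


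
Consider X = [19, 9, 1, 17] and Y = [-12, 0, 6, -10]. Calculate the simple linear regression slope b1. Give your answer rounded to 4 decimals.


The sample means are xbar = 11.5000 and ybar = -4.0000.
Compute S_xx = 203.0000 and S_xy = -208.0000.
Slope b1 = S_xy / S_xx = -208.0000 / 203.0000 = -1.0246.

-1.0246


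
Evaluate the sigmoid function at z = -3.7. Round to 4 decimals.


exp(3.7000) = 40.4473.
1 + exp(-z) = 41.4473.
sigmoid = 1/41.4473 = 0.0241.

0.0241


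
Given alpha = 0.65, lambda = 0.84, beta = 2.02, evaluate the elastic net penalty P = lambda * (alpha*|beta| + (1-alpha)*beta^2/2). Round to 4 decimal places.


alpha * |beta| = 0.65 * 2.02 = 1.3130.
(1-alpha) * beta^2/2 = 0.35 * 4.0804/2 = 0.7141.
Total = 0.84 * (1.3130 + 0.7141) = 1.7027.

1.7027


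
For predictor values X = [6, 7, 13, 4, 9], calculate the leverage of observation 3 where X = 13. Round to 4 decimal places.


Compute xbar = 7.8000 with n = 5 observations.
SXX = 46.8000.
Leverage = 1/5 + (13 - 7.8000)^2/46.8000 = 0.7778.

0.7778


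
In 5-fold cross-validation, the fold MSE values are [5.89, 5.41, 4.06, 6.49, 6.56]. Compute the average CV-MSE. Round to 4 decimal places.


Total MSE across folds = 28.4100.
CV-MSE = 28.4100/5 = 5.6820.

5.6820


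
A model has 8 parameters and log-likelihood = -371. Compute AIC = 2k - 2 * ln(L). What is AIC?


AIC = 2k - 2*loglik = 2(8) - 2(-371).
= 16 + 742 = 758.

758


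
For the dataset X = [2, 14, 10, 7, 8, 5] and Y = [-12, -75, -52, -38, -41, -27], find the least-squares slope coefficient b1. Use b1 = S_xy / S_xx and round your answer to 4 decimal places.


Calculate xbar = 7.6667, ybar = -40.8333.
S_xx = 85.3333, S_xy = -444.6667.
Using b1 = S_xy / S_xx = -444.6667 / 85.3333, we get b1 = -5.2109.

-5.2109


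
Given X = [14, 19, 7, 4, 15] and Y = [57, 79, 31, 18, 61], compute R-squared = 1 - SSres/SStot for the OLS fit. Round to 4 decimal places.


Fit the OLS line: b0 = 2.2347, b1 = 3.9801.
SSres = 3.9403.
SStot = 2392.8000.
R^2 = 1 - 3.9403/2392.8000 = 0.9984.

0.9984


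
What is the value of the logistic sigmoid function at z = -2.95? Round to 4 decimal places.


exp(2.9500) = 19.1060.
1 + exp(-z) = 20.1060.
sigmoid = 1/20.1060 = 0.0497.

0.0497


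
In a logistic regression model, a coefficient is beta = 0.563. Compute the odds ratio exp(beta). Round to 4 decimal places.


Odds ratio = exp(beta) = exp(0.563).
= 1.7559.

1.7559


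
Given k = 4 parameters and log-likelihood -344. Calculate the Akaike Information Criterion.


AIC = 2k - 2*loglik = 2(4) - 2(-344).
= 8 + 688 = 696.

696


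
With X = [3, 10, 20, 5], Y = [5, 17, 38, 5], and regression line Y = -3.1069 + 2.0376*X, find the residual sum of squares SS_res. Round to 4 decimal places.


Compute predicted values, then residuals = yi - yhat_i.
Residuals: [1.9941, -0.2691, 0.3549, -2.0811].
SSres = sum(residual^2) = 8.5058.

8.5058


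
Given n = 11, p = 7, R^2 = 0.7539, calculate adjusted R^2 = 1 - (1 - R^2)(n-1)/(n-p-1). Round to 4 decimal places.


Adjusted R^2 = 1 - (1 - R^2) * (n-1)/(n-p-1).
(1 - R^2) = 0.2461.
(n-1)/(n-p-1) = 10/3.
(1 - R^2) * (n-1) = 0.2461 * 10 = 2.4610.
Divide by (n-p-1): 2.4610 / 3 = 0.8203.
Adj R^2 = 1 - 0.8203 = 0.1797.

0.1797


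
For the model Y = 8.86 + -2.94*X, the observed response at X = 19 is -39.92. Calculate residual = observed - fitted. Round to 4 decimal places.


Compute yhat = 8.86 + (-2.94)(19) = -47.0000.
Residual = actual - predicted = -39.92 - -47.0000 = 7.0800.

7.0800


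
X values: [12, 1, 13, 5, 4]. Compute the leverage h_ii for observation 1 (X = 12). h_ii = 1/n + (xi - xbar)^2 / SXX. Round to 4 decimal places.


Compute xbar = 7.0000 with n = 5 observations.
SXX = 110.0000.
Leverage = 1/5 + (12 - 7.0000)^2/110.0000 = 0.4273.

0.4273


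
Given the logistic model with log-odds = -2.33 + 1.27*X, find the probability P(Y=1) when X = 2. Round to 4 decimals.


Compute z = -2.33 + (1.27)(2) = 0.2100.
exp(-z) = 0.8106.
P = 1/(1 + 0.8106) = 0.5523.

0.5523


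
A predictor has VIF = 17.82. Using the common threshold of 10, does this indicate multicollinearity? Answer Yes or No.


Check: VIF = 17.82 vs threshold = 10.
Since 17.82 >= 10, the answer is Yes.

Yes


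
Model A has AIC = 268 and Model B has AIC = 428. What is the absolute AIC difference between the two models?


|AIC_A - AIC_B| = |268 - 428| = 160.
Model A is preferred (lower AIC).

160


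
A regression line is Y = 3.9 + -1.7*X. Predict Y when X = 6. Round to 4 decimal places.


Plug X = 6 into Y = 3.9 + -1.7*X:
Y = 3.9 + -10.2000 = -6.3000.

-6.3000


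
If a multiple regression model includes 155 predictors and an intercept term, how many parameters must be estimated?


Total coefficients = number of predictors + 1 (for the intercept).
= 155 + 1 = 156.

156


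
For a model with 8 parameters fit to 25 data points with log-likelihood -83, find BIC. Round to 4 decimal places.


Compute k*ln(n) = 8*ln(25) = 8*3.218876 = 25.751008.
Then -2*loglik = 166.
BIC = 25.751008 + 166 = 191.751008, which rounds to 191.7510.

191.7510


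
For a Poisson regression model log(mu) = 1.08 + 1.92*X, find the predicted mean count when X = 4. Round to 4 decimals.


eta = 1.08 + 1.92 * 4 = 8.7600.
mu = exp(8.7600) = 6374.1116.

6374.1116


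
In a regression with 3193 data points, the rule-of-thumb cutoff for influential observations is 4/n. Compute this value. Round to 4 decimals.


Cook's distance cutoff = 4/n = 4/3193.
= 0.0013.

0.0013


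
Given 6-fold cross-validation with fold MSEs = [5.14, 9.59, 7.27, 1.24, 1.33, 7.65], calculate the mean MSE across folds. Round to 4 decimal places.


Add all fold MSEs: 32.2200.
Divide by k = 6: 32.2200/6 = 5.3700.

5.3700


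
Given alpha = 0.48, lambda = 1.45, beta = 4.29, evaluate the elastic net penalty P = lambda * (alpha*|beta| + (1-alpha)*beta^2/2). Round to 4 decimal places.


Compute:
L1 = 0.48 * 4.29 = 2.0592.
L2 = 0.52 * 4.29^2 / 2 = 4.7851.
Penalty = 1.45 * (2.0592 + 4.7851) = 9.9242.

9.9242


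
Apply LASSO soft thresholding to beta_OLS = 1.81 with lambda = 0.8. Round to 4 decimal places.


|beta_OLS| = 1.81.
lambda = 0.8.
Since |beta| > lambda, coefficient = sign(beta)*(|beta| - lambda) = 1.0100.
Result = 1.0100.

1.0100


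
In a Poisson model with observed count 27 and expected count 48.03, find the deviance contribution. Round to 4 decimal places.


Compute y*ln(y/mu) = 27*ln(27/48.03) = 27*-0.575989 = -15.551703.
y - mu = -21.03.
D = 2*(-15.551703 - (-21.03)) = 10.956594, which rounds to 10.9566.

10.9566


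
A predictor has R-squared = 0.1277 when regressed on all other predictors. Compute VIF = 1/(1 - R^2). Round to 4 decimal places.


Denominator: 1 - 0.1277 = 0.8723.
VIF = 1 / 0.8723 = 1.1464.

1.1464


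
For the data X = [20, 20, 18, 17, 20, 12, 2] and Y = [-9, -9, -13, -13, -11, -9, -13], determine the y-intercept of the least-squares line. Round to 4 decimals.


Compute b1 = 0.1138 from the OLS formula.
With xbar = 15.5714 and ybar = -11.0000, the intercept is:
b0 = -11.0000 - 0.1138 * 15.5714 = -12.7714.

-12.7714


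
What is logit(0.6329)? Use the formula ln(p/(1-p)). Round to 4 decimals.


1 - p = 0.3671.
p/(1-p) = 1.7241.
logit = ln(1.7241) = 0.5447.

0.5447


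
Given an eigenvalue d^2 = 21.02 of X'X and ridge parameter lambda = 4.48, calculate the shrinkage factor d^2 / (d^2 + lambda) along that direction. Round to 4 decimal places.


Compute the denominator: 21.02 + 4.48 = 25.5000.
Shrinkage factor = 21.02 / 25.5000 = 0.8243.

0.8243


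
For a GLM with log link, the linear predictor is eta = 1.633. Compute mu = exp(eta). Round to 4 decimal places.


Apply the inverse link:
mu = e^1.633 = 5.1192.

5.1192


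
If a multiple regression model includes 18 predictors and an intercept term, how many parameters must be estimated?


Each predictor gets one coefficient, plus one intercept.
Total parameters = 18 + 1 = 19.

19


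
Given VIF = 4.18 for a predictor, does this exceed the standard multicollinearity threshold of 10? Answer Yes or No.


The threshold is 10.
VIF = 4.18 is < 10.
Multicollinearity indication: No.

No


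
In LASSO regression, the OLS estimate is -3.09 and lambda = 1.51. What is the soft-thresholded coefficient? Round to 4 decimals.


|beta_OLS| = 3.09.
lambda = 1.51.
Since |beta| > lambda, coefficient = sign(beta)*(|beta| - lambda) = -1.5800.
Result = -1.5800.

-1.5800


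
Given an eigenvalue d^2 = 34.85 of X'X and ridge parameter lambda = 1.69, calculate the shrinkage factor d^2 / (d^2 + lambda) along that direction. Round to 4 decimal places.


d^2 + lambda = 34.85 + 1.69 = 36.5400.
Shrinkage factor = 34.85/36.5400 = 0.9537.

0.9537


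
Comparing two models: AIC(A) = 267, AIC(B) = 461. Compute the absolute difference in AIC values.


Absolute difference = |267 - 461| = 194.
The model with lower AIC (A) is preferred.

194


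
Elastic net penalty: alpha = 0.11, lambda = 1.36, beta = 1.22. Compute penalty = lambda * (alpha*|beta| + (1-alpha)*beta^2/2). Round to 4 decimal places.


L1 component = 0.11 * |1.22| = 0.1342.
L2 component = 0.89 * 1.22^2 / 2 = 0.6623.
Penalty = 1.36 * (0.1342 + 0.6623) = 1.36 * 0.7965 = 1.0833.

1.0833


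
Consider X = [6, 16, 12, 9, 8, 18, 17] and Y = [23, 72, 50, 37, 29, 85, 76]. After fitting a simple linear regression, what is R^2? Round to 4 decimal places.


After computing the OLS fit (b0=-10.0353, b1=5.1424):
SSres = 20.6414, SStot = 3654.8571.
R^2 = 1 - 20.6414/3654.8571 = 0.9944.

0.9944


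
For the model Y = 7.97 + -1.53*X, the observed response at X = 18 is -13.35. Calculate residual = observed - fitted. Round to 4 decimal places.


Compute yhat = 7.97 + (-1.53)(18) = -19.5700.
Residual = actual - predicted = -13.35 - -19.5700 = 6.2200.

6.2200


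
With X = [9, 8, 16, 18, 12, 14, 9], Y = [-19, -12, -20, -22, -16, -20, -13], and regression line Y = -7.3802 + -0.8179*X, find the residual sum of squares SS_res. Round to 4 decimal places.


Predicted values from Y = -7.3802 + -0.8179*X.
Residuals: [-4.2587, 1.9234, 0.4666, 0.1024, 1.1950, -1.1692, 1.7413].
SSres = 27.8914.

27.8914


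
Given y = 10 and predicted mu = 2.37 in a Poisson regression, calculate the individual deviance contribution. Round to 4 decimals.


y/mu = 10/2.37 = 4.219409 (approx.), and ln(10/2.37) = 1.439695.
y * ln(y/mu) = 10 * 1.439695 = 14.396950.
y - mu = 7.63.
D = 2 * (14.396950 - 7.63) = 13.533900, which rounds to 13.5339.

13.5339


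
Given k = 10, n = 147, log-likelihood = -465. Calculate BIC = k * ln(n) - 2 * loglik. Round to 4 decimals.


k * ln(n) = 10 * ln(147) = 10 * 4.990433 = 49.904330.
-2 * loglik = -2 * (-465) = 930.
BIC = 49.904330 + 930 = 979.904330, which rounds to 979.9043.

979.9043


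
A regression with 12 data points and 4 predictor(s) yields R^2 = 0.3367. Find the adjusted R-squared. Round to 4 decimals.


Plug in: Adj R^2 = 1 - (1 - 0.3367) * 11/7.
= 1 - 0.6633 * 11/7
= 1 - 7.2963 / 7
= 1 - 1.0423 = -0.0423.

-0.0423


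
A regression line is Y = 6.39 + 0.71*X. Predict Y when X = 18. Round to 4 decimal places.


Plug X = 18 into Y = 6.39 + 0.71*X:
Y = 6.39 + 12.7800 = 19.1700.

19.1700


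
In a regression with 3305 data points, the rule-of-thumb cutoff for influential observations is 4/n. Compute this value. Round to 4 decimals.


The threshold is 4/n.
4/3305 = 0.0012.

0.0012


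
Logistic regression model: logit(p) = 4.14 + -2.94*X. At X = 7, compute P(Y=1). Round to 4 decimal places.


Linear predictor: z = 4.14 + -2.94 * 7 = -16.4400.
P = 1/(1 + exp(16.4400)) = 1/(1 + 13797527.9497) = 0.0000.

0.0000


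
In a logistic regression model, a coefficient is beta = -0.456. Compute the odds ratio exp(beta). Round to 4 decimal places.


exp(-0.456) = 0.6338.
So the odds ratio is 0.6338.

0.6338


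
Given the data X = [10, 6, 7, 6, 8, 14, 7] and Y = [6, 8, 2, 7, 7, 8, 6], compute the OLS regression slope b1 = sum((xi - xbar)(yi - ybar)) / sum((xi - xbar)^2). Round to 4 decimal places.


The sample means are xbar = 8.2857 and ybar = 6.2857.
Compute S_xx = 49.4286 and S_xy = 9.4286.
Slope b1 = S_xy / S_xx = 9.4286 / 49.4286 = 0.1908.

0.1908


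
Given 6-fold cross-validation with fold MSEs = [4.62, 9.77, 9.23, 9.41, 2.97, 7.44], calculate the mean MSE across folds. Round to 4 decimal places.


Sum of fold MSEs = 43.4400.
Average = 43.4400 / 6 = 7.2400.

7.2400


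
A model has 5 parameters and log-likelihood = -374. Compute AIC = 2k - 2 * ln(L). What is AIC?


AIC = 2*5 - 2*(-374).
= 10 + 748 = 758.

758


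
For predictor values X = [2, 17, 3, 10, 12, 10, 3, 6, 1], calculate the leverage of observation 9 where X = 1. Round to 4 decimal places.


Compute xbar = 7.1111 with n = 9 observations.
SXX = 236.8889.
Leverage = 1/9 + (1 - 7.1111)^2/236.8889 = 0.2688.

0.2688


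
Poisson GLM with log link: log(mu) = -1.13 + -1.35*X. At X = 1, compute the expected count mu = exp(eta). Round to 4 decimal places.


eta = -1.13 + -1.35 * 1 = -2.4800.
mu = exp(-2.4800) = 0.0837.

0.0837


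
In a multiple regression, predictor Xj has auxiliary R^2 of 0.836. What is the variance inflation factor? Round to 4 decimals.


Denominator: 1 - 0.836 = 0.164.
VIF = 1 / 0.164 = 6.0976.

6.0976


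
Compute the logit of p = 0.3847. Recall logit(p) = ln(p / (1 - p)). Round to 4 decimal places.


Compute the odds: 0.3847/0.6153 = 0.6252.
Take the natural log: ln(0.6252) = -0.4696.

-0.4696


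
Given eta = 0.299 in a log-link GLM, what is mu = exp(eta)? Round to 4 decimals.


mu = exp(eta) = exp(0.299).
= 1.3485.

1.3485


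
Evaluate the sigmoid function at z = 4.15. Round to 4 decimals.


First, exp(-4.1500) = 0.0158.
Then sigma(z) = 1/(1 + 0.0158) = 0.9845.

0.9845


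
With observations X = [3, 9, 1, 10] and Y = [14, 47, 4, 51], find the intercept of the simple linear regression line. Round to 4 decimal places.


The slope is b1 = 5.3106.
Sample means are xbar = 5.7500 and ybar = 29.0000.
Intercept: b0 = 29.0000 - (5.3106)(5.7500) = -1.5362.

-1.5362


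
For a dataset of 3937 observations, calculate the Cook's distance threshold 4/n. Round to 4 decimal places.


The threshold is 4/n.
4/3937 = 0.0010.

0.0010


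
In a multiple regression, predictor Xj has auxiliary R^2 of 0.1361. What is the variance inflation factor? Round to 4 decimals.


Denominator: 1 - 0.1361 = 0.8639.
VIF = 1 / 0.8639 = 1.1575.

1.1575


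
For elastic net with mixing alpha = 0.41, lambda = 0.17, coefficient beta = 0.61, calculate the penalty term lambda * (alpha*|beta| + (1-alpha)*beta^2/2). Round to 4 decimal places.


alpha * |beta| = 0.41 * 0.61 = 0.2501.
(1-alpha) * beta^2/2 = 0.59 * 0.3721/2 = 0.1098.
Total = 0.17 * (0.2501 + 0.1098) = 0.0612.

0.0612


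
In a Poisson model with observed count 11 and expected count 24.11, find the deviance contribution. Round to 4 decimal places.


First: ln(11/24.11) = -0.784731.
Then: 11 * -0.784731 = -8.632041.
y - mu = 11 - 24.11 = -13.11.
D = 2(-8.632041 - -13.11) = 8.955918, which rounds to 8.9559.

8.9559


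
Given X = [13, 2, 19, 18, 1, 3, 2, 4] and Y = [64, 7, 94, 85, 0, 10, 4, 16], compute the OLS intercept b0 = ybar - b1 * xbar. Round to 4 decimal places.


Compute b1 = 5.1387 from the OLS formula.
With xbar = 7.7500 and ybar = 35.0000, the intercept is:
b0 = 35.0000 - 5.1387 * 7.7500 = -4.8245.

-4.8245


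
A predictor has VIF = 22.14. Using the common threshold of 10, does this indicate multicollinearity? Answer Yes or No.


The threshold is 10.
VIF = 22.14 is >= 10.
Multicollinearity indication: Yes.

Yes


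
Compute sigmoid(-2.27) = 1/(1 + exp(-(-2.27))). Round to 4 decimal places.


exp(2.2700) = 9.6794.
1 + exp(-z) = 10.6794.
sigmoid = 1/10.6794 = 0.0936.

0.0936


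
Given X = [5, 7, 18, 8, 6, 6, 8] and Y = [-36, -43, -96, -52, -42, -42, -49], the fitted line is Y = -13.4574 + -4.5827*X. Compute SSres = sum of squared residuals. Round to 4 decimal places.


Compute predicted values, then residuals = yi - yhat_i.
Residuals: [0.3709, 2.5363, -0.0540, -1.8810, -1.0464, -1.0464, 1.1190].
SSres = sum(residual^2) = 13.5535.

13.5535


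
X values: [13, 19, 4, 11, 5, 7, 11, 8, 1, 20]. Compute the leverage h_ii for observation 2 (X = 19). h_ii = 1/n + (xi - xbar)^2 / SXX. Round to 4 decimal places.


Mean of X: xbar = 9.9000.
SXX = 346.9000.
For X = 19: h = 1/10 + (19 - 9.9000)^2/346.9000 = 0.3387.

0.3387


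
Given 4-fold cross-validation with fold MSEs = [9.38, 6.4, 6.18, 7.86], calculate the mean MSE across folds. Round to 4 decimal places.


Add all fold MSEs: 29.8200.
Divide by k = 4: 29.8200/4 = 7.4550.

7.4550


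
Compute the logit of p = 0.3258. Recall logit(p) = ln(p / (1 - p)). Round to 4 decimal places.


1 - p = 0.6742.
p/(1-p) = 0.4832.
logit = ln(0.4832) = -0.7272.

-0.7272


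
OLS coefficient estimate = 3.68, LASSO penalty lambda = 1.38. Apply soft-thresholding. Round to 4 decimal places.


Absolute value: |3.68| = 3.68.
Compare to lambda = 1.38.
Since |beta| > lambda, coefficient = sign(beta)*(|beta| - lambda) = 2.3000.

2.3000


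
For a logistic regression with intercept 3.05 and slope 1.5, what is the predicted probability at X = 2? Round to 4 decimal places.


z = 3.05 + 1.5 * 2 = 6.0500.
Sigmoid: P = 1 / (1 + exp(-6.0500)) = 0.9976.

0.9976


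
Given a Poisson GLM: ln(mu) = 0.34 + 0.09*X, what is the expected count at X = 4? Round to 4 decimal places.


Compute eta = 0.34 + 0.09 * 4 = 0.7000.
Apply inverse link: mu = e^0.7000 = 2.0138.

2.0138


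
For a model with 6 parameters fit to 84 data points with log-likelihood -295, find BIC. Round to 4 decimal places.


ln(84) = 4.430817.
k * ln(n) = 6 * 4.430817 = 26.584902.
-2L = 590.
BIC = 26.584902 + 590 = 616.584902, which rounds to 616.5849.

616.5849


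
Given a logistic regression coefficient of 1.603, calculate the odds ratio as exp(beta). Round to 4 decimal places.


exp(1.603) = 4.9679.
So the odds ratio is 4.9679.

4.9679


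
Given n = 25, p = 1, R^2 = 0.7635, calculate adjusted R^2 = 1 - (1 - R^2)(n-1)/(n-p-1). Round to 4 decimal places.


Plug in: Adj R^2 = 1 - (1 - 0.7635) * 24/23.
= 1 - 0.2365 * 24/23
= 1 - 5.6760 / 23
= 1 - 0.2468 = 0.7532.

0.7532


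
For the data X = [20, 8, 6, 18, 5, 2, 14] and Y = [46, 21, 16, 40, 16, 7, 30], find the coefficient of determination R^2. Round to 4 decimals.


Fit the OLS line: b0 = 4.0268, b1 = 2.0248.
SSres = 13.2512.
SStot = 1192.8571.
R^2 = 1 - 13.2512/1192.8571 = 0.9889.

0.9889


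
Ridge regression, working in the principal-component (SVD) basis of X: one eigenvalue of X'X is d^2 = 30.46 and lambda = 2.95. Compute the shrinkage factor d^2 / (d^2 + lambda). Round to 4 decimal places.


Denominator = d^2 + lambda = 30.46 + 2.95 = 33.4100.
Shrinkage = 30.46 / 33.4100 = 0.9117.

0.9117


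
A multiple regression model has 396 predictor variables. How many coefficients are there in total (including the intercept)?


Each predictor gets one coefficient, plus one intercept.
Total parameters = 396 + 1 = 397.

397


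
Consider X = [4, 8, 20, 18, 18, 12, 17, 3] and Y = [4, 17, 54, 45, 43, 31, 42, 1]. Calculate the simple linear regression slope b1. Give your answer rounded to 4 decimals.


First compute the means: xbar = 12.5000, ybar = 29.6250.
Then S_xx = sum((xi - xbar)^2) = 320.0000.
S_xy = sum((xi - xbar)(yi - ybar)) = 942.5000.
b1 = S_xy / S_xx = 942.5000 / 320.0000 = 2.9453.

2.9453


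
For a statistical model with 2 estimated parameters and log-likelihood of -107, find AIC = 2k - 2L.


Compute:
2k = 2*2 = 4.
-2*loglik = -2*(-107) = 214.
AIC = 4 + 214 = 218.

218


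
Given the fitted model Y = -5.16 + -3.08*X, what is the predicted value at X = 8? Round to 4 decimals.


Substitute X = 8 into the equation:
Y = -5.16 + -3.08 * 8 = -5.16 + -24.6400 = -29.8000.

-29.8000


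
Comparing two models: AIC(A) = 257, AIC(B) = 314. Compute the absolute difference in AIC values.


Absolute difference = |257 - 314| = 57.
The model with lower AIC (A) is preferred.

57


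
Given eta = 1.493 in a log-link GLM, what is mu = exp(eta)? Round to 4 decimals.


Apply the inverse link:
mu = e^1.493 = 4.4504.

4.4504


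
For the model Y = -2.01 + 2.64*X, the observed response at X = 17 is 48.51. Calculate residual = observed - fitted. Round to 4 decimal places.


Fitted value at X = 17 is yhat = -2.01 + 2.64*17 = 42.8700.
Residual = 48.51 - 42.8700 = 5.6400.

5.6400


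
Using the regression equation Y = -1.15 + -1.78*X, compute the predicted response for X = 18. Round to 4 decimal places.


Predicted value:
Y = -1.15 + (-1.78)(18) = -1.15 + -32.0400 = -33.1900.

-33.1900


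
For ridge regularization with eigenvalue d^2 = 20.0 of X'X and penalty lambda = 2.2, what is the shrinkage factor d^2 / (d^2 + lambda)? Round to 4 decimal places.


Denominator = d^2 + lambda = 20.0 + 2.2 = 22.2000.
Shrinkage = 20.0 / 22.2000 = 0.9009.

0.9009


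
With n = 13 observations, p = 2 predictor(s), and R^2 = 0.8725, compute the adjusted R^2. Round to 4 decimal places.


Using the formula:
(1 - 0.8725) = 0.1275.
Multiply by 12/10: 0.1275 * 12 = 1.5300, then 1.5300 / 10 = 0.1530.
Adj R^2 = 1 - 0.1530 = 0.8470.

0.8470


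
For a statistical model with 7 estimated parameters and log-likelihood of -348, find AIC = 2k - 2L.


AIC = 2*7 - 2*(-348).
= 14 + 696 = 710.

710


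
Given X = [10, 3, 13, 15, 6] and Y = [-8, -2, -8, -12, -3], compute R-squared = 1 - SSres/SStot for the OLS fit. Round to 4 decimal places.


After computing the OLS fit (b0=0.9239, b1=-0.8004):
SSres = 4.9280, SStot = 67.2000.
R^2 = 1 - 4.9280/67.2000 = 0.9267.

0.9267


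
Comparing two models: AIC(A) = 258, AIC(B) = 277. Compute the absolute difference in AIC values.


|AIC_A - AIC_B| = |258 - 277| = 19.
Model A is preferred (lower AIC).

19


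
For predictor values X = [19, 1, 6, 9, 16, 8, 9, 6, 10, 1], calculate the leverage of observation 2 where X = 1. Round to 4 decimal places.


Compute xbar = 8.5000 with n = 10 observations.
SXX = 294.5000.
Leverage = 1/10 + (1 - 8.5000)^2/294.5000 = 0.2910.

0.2910


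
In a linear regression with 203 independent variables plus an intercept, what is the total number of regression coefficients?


Including the intercept, the model has 203 predictor coefficients + 1 intercept.
Total = 204.

204


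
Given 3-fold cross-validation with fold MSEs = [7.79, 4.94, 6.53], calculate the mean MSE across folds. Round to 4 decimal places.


Add all fold MSEs: 19.2600.
Divide by k = 3: 19.2600/3 = 6.4200.

6.4200


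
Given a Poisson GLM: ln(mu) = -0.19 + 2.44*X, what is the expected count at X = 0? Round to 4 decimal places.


Compute eta = -0.19 + 2.44 * 0 = -0.1900.
Apply inverse link: mu = e^-0.1900 = 0.8270.

0.8270


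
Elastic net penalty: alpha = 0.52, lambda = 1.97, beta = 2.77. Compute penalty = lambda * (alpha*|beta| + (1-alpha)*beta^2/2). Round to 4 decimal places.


alpha * |beta| = 0.52 * 2.77 = 1.4404.
(1-alpha) * beta^2/2 = 0.48 * 7.6729/2 = 1.8415.
Total = 1.97 * (1.4404 + 1.8415) = 6.4653.

6.4653


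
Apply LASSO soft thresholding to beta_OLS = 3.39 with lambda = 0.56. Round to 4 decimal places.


|beta_OLS| = 3.39.
lambda = 0.56.
Since |beta| > lambda, coefficient = sign(beta)*(|beta| - lambda) = 2.8300.
Result = 2.8300.

2.8300


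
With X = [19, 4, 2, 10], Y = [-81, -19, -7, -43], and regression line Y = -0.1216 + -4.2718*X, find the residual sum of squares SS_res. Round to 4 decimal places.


Predicted values from Y = -0.1216 + -4.2718*X.
Residuals: [0.2858, -1.7912, 1.6652, -0.1604].
SSres = 6.0887.

6.0887
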